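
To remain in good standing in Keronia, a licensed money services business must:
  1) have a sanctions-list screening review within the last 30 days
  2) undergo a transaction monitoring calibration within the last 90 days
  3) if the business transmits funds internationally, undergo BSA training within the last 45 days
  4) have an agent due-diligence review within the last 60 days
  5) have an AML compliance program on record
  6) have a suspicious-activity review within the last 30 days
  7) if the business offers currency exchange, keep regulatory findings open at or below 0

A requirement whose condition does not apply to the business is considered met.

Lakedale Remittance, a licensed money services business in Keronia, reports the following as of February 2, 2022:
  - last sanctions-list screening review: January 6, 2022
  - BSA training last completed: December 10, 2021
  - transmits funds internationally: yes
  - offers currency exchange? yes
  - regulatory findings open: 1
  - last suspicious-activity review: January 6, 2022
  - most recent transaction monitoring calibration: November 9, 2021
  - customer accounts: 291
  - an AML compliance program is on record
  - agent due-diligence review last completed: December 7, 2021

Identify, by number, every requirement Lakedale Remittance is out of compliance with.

1. sanctions-list screening review 27 days ago vs limit 30 → met
2. transaction monitoring calibration 85 days ago vs limit 90 → met
3. condition 'transmits funds internationally' holds; BSA training 54 days ago vs limit 45 → not met
4. agent due-diligence review 57 days ago vs limit 60 → met
5. AML compliance program present → met
6. suspicious-activity review 27 days ago vs limit 30 → met
7. condition 'offers currency exchange' holds; regulatory findings open 1 > 0 → not met
Not met: 3, 7

3, 7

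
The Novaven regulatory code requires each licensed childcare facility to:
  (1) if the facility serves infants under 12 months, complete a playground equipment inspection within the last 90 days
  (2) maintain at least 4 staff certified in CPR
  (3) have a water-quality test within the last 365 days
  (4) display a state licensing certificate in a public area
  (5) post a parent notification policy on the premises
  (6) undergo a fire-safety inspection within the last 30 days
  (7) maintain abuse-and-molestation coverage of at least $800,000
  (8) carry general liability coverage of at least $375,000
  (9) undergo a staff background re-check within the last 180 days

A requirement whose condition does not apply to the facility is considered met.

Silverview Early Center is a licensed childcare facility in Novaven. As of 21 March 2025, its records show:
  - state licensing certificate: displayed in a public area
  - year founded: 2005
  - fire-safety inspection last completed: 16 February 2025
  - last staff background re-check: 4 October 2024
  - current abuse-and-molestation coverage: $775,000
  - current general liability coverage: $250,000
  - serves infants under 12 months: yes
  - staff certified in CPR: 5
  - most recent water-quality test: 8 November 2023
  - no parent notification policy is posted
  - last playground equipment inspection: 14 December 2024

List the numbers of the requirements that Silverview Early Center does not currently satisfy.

1, 3, 5, 6, 7, 8

1. condition 'serves infants under 12 months' holds; playground equipment inspection 97 days ago vs limit 90 → not met
2. staff certified in CPR 5 ≥ 4 → met
3. water-quality test 499 days ago vs limit 365 → not met
4. state licensing certificate present → met
5. parent notification policy absent → not met
6. fire-safety inspection 33 days ago vs limit 30 → not met
7. abuse-and-molestation coverage $775,000 < $800,000 → not met
8. general liability coverage $250,000 < $375,000 → not met
9. staff background re-check 168 days ago vs limit 180 → met
Not met: 1, 3, 5, 6, 7, 8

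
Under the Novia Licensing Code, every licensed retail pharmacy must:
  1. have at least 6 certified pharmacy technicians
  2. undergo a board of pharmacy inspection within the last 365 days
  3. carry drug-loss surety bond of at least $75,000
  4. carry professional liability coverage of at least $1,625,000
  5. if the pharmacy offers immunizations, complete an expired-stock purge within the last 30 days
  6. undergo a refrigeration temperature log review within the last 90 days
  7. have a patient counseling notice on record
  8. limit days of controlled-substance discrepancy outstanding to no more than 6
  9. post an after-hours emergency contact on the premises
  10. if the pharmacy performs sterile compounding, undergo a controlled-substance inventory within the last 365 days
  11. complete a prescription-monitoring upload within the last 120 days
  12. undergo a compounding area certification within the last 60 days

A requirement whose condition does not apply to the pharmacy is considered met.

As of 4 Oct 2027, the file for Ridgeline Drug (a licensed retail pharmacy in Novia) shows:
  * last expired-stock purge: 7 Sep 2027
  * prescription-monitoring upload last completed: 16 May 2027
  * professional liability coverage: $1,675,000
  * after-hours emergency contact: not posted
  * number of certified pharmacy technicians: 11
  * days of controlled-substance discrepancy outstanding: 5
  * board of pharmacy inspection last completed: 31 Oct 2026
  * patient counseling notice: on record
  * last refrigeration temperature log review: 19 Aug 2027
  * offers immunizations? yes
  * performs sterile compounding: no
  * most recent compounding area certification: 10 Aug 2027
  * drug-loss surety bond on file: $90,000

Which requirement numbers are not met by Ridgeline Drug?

1. certified pharmacy technicians 11 ≥ 6 → met
2. board of pharmacy inspection 338 days ago vs limit 365 → met
3. drug-loss surety bond $90,000 ≥ $75,000 → met
4. professional liability coverage $1,675,000 ≥ $1,625,000 → met
5. condition 'offers immunizations' holds; expired-stock purge 27 days ago vs limit 30 → met
6. refrigeration temperature log review 46 days ago vs limit 90 → met
7. patient counseling notice present → met
8. days of controlled-substance discrepancy outstanding 5 ≤ 6 → met
9. after-hours emergency contact absent → not met
10. condition 'performs sterile compounding' does not hold → requirement n/a → met
11. prescription-monitoring upload 141 days ago vs limit 120 → not met
12. compounding area certification 55 days ago vs limit 60 → met
Not met: 9, 11

9, 11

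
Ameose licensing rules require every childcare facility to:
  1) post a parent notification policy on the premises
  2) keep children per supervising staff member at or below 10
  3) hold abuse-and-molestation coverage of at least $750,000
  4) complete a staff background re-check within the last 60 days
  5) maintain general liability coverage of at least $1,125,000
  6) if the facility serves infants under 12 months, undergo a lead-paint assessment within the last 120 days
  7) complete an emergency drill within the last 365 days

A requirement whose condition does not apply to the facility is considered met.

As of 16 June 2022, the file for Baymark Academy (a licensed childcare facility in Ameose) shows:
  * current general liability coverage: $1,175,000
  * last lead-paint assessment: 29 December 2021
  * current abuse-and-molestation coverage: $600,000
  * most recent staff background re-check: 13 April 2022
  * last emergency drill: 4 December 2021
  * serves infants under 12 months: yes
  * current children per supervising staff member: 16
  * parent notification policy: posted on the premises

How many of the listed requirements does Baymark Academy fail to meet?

4

1. parent notification policy present → met
2. children per supervising staff member 16 > 10 → not met
3. abuse-and-molestation coverage $600,000 < $750,000 → not met
4. staff background re-check 64 days ago vs limit 60 → not met
5. general liability coverage $1,175,000 ≥ $1,125,000 → met
6. condition 'serves infants under 12 months' holds; lead-paint assessment 169 days ago vs limit 120 → not met
7. emergency drill 194 days ago vs limit 365 → met
Not met: 4 of 7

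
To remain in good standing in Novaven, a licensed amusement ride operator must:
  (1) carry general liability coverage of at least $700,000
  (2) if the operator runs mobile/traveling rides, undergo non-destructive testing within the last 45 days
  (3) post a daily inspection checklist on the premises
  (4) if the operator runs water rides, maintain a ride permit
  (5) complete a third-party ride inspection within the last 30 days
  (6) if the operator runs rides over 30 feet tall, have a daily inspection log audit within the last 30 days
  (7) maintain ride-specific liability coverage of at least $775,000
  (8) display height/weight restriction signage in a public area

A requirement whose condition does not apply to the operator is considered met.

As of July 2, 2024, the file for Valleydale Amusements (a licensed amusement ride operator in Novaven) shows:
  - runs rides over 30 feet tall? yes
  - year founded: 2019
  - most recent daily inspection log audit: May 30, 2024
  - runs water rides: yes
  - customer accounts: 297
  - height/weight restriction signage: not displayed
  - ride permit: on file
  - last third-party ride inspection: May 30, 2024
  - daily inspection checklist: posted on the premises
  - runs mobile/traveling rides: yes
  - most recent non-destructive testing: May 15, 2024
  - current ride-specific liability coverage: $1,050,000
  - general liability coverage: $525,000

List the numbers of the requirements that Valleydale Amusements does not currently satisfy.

1, 2, 5, 6, 8

1. general liability coverage $525,000 < $700,000 → not met
2. condition 'runs mobile/traveling rides' holds; non-destructive testing 48 days ago vs limit 45 → not met
3. daily inspection checklist present → met
4. condition 'runs water rides' holds; ride permit present → met
5. third-party ride inspection 33 days ago vs limit 30 → not met
6. condition 'runs rides over 30 feet tall' holds; daily inspection log audit 33 days ago vs limit 30 → not met
7. ride-specific liability coverage $1,050,000 ≥ $775,000 → met
8. height/weight restriction signage absent → not met
Not met: 1, 2, 5, 6, 8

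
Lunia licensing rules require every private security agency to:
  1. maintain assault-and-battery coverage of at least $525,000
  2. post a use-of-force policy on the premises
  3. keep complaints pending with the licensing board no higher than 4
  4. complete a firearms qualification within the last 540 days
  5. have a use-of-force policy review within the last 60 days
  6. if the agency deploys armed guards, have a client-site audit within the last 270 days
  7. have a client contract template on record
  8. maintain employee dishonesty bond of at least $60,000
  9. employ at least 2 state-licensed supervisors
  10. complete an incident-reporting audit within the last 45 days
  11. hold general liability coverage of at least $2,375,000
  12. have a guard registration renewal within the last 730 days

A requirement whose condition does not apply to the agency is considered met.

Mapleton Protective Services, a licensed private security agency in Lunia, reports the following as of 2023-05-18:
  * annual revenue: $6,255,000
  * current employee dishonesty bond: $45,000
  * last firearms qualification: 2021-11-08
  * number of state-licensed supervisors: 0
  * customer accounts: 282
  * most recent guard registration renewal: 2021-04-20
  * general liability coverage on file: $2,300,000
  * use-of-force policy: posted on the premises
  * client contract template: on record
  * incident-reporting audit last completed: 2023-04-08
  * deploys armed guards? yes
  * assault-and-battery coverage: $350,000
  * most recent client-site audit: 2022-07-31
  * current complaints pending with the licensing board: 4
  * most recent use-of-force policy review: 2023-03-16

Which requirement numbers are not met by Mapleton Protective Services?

1. assault-and-battery coverage $350,000 < $525,000 → not met
2. use-of-force policy present → met
3. complaints pending with the licensing board 4 ≤ 4 → met
4. firearms qualification 556 days ago vs limit 540 → not met
5. use-of-force policy review 63 days ago vs limit 60 → not met
6. condition 'deploys armed guards' holds; client-site audit 291 days ago vs limit 270 → not met
7. client contract template present → met
8. employee dishonesty bond $45,000 < $60,000 → not met
9. state-licensed supervisors 0 < 2 → not met
10. incident-reporting audit 40 days ago vs limit 45 → met
11. general liability coverage $2,300,000 < $2,375,000 → not met
12. guard registration renewal 758 days ago vs limit 730 → not met
Not met: 1, 4, 5, 6, 8, 9, 11, 12

1, 4, 5, 6, 8, 9, 11, 12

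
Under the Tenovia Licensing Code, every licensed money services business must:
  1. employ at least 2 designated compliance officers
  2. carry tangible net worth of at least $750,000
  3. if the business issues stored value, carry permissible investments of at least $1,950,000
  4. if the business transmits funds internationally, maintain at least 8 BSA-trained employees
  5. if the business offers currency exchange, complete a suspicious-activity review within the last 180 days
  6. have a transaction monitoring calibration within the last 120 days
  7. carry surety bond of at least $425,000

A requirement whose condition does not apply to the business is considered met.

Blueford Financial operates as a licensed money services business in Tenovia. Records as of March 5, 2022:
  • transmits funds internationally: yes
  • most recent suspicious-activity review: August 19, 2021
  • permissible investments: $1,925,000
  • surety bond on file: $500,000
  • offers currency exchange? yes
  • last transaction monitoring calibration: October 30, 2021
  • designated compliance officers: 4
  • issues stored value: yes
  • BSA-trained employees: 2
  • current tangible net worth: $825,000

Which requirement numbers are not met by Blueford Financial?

3, 4, 5, 6

1. designated compliance officers 4 ≥ 2 → met
2. tangible net worth $825,000 ≥ $750,000 → met
3. condition 'issues stored value' holds; permissible investments $1,925,000 < $1,950,000 → not met
4. condition 'transmits funds internationally' holds; BSA-trained employees 2 < 8 → not met
5. condition 'offers currency exchange' holds; suspicious-activity review 198 days ago vs limit 180 → not met
6. transaction monitoring calibration 126 days ago vs limit 120 → not met
7. surety bond $500,000 ≥ $425,000 → met
Not met: 3, 4, 5, 6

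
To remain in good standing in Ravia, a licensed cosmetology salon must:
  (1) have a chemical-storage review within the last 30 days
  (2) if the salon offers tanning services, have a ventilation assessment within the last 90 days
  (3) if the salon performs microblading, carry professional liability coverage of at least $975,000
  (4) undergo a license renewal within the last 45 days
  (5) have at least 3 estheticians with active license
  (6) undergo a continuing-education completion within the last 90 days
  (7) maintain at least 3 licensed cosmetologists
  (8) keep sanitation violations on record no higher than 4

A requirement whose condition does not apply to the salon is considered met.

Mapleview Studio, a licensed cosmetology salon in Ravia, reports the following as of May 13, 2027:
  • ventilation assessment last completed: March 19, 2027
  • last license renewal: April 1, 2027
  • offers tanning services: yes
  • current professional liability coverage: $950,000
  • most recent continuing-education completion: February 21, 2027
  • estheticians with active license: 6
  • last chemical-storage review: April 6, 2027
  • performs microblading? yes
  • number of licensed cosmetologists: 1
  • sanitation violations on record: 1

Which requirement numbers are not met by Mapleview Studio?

1. chemical-storage review 37 days ago vs limit 30 → not met
2. condition 'offers tanning services' holds; ventilation assessment 55 days ago vs limit 90 → met
3. condition 'performs microblading' holds; professional liability coverage $950,000 < $975,000 → not met
4. license renewal 42 days ago vs limit 45 → met
5. estheticians with active license 6 ≥ 3 → met
6. continuing-education completion 81 days ago vs limit 90 → met
7. licensed cosmetologists 1 < 3 → not met
8. sanitation violations on record 1 ≤ 4 → met
Not met: 1, 3, 7

1, 3, 7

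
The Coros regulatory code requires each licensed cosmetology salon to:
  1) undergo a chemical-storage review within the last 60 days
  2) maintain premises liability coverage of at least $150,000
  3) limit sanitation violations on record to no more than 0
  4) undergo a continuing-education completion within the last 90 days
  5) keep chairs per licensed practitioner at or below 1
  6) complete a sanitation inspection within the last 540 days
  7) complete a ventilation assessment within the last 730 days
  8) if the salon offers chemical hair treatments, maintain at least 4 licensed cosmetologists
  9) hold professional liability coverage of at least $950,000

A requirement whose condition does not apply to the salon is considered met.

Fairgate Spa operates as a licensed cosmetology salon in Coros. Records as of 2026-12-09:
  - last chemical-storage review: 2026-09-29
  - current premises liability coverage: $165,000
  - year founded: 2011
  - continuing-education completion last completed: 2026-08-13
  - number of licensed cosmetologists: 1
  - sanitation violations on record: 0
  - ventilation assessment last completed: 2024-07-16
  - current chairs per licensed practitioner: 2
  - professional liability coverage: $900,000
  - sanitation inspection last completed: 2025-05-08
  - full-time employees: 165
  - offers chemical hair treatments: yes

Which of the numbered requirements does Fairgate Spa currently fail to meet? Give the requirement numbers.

1. chemical-storage review 71 days ago vs limit 60 → not met
2. premises liability coverage $165,000 ≥ $150,000 → met
3. sanitation violations on record 0 ≤ 0 → met
4. continuing-education completion 118 days ago vs limit 90 → not met
5. chairs per licensed practitioner 2 > 1 → not met
6. sanitation inspection 580 days ago vs limit 540 → not met
7. ventilation assessment 876 days ago vs limit 730 → not met
8. condition 'offers chemical hair treatments' holds; licensed cosmetologists 1 < 4 → not met
9. professional liability coverage $900,000 < $950,000 → not met
Not met: 1, 4, 5, 6, 7, 8, 9

1, 4, 5, 6, 7, 8, 9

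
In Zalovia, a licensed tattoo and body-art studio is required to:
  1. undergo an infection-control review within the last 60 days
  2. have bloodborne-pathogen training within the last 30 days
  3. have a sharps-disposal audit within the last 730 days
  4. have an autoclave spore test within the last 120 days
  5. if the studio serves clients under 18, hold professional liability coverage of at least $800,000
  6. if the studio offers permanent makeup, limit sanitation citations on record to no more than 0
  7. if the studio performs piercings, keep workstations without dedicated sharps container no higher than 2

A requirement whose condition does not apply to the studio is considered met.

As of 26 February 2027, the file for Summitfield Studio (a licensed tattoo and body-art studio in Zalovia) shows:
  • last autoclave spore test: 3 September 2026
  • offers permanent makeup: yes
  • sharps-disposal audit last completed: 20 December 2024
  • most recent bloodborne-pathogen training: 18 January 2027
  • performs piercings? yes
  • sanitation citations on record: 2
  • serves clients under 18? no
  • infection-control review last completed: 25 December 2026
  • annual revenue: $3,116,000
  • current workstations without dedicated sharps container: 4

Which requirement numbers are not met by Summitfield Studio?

1. infection-control review 63 days ago vs limit 60 → not met
2. bloodborne-pathogen training 39 days ago vs limit 30 → not met
3. sharps-disposal audit 798 days ago vs limit 730 → not met
4. autoclave spore test 176 days ago vs limit 120 → not met
5. condition 'serves clients under 18' does not hold → requirement n/a → met
6. condition 'offers permanent makeup' holds; sanitation citations on record 2 > 0 → not met
7. condition 'performs piercings' holds; workstations without dedicated sharps container 4 > 2 → not met
Not met: 1, 2, 3, 4, 6, 7

1, 2, 3, 4, 6, 7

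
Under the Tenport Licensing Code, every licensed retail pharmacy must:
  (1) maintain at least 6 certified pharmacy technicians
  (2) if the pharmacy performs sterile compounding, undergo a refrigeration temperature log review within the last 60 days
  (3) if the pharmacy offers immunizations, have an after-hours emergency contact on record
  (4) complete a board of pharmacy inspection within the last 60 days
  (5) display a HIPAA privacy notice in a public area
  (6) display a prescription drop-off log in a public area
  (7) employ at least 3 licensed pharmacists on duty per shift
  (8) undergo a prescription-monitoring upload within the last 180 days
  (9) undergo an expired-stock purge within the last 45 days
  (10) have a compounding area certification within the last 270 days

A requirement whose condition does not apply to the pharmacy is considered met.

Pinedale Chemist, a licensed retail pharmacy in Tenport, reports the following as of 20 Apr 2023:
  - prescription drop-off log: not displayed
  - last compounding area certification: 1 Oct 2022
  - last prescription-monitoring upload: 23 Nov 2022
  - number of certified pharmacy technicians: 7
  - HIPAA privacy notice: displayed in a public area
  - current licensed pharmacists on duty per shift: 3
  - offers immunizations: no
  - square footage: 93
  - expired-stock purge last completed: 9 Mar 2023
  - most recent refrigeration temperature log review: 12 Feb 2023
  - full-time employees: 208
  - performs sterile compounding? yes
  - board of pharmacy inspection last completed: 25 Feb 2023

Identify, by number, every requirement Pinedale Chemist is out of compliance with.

2, 6

1. certified pharmacy technicians 7 ≥ 6 → met
2. condition 'performs sterile compounding' holds; refrigeration temperature log review 67 days ago vs limit 60 → not met
3. condition 'offers immunizations' does not hold → requirement n/a → met
4. board of pharmacy inspection 54 days ago vs limit 60 → met
5. HIPAA privacy notice present → met
6. prescription drop-off log absent → not met
7. licensed pharmacists on duty per shift 3 ≥ 3 → met
8. prescription-monitoring upload 148 days ago vs limit 180 → met
9. expired-stock purge 42 days ago vs limit 45 → met
10. compounding area certification 201 days ago vs limit 270 → met
Not met: 2, 6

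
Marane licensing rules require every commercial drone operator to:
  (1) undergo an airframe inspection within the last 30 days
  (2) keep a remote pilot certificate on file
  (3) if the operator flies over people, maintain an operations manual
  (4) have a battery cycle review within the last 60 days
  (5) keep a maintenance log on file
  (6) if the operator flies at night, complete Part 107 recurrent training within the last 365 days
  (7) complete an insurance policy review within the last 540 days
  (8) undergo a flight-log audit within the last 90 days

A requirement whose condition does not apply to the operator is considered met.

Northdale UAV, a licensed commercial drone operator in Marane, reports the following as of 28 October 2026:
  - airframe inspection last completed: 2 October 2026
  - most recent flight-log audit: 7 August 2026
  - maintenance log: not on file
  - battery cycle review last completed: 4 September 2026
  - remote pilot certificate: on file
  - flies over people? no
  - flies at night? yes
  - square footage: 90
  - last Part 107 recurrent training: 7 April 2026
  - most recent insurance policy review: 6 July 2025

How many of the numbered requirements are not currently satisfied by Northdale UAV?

1. airframe inspection 26 days ago vs limit 30 → met
2. remote pilot certificate present → met
3. condition 'flies over people' does not hold → requirement n/a → met
4. battery cycle review 54 days ago vs limit 60 → met
5. maintenance log absent → not met
6. condition 'flies at night' holds; Part 107 recurrent training 204 days ago vs limit 365 → met
7. insurance policy review 479 days ago vs limit 540 → met
8. flight-log audit 82 days ago vs limit 90 → met
Not met: 1 of 8

1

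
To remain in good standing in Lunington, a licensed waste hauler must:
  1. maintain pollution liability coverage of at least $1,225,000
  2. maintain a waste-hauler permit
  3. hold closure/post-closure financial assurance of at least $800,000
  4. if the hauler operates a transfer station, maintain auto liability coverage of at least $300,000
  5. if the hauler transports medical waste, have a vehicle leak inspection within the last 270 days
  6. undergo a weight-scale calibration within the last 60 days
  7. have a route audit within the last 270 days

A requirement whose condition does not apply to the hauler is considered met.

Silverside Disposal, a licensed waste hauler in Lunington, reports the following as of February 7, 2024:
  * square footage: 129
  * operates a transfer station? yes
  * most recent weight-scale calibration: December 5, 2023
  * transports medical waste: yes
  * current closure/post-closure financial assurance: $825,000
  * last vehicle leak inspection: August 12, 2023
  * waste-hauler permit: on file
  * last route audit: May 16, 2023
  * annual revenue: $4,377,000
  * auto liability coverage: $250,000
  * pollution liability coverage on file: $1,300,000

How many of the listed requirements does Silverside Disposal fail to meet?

1. pollution liability coverage $1,300,000 ≥ $1,225,000 → met
2. waste-hauler permit present → met
3. closure/post-closure financial assurance $825,000 ≥ $800,000 → met
4. condition 'operates a transfer station' holds; auto liability coverage $250,000 < $300,000 → not met
5. condition 'transports medical waste' holds; vehicle leak inspection 179 days ago vs limit 270 → met
6. weight-scale calibration 64 days ago vs limit 60 → not met
7. route audit 267 days ago vs limit 270 → met
Not met: 2 of 7

2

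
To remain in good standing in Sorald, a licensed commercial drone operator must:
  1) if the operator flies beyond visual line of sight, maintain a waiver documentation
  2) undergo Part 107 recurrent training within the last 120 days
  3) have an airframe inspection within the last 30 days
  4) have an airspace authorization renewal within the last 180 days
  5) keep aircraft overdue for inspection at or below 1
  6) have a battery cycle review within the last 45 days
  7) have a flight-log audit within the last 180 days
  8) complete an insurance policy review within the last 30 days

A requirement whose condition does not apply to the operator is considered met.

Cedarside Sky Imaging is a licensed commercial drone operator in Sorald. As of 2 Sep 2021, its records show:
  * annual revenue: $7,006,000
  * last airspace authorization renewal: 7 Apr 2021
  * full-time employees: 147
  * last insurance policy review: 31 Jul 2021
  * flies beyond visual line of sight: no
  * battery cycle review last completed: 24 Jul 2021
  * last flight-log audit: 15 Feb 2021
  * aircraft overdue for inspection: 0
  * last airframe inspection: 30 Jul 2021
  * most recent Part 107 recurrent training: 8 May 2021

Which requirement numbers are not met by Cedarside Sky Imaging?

3, 7, 8

1. condition 'flies beyond visual line of sight' does not hold → requirement n/a → met
2. Part 107 recurrent training 117 days ago vs limit 120 → met
3. airframe inspection 34 days ago vs limit 30 → not met
4. airspace authorization renewal 148 days ago vs limit 180 → met
5. aircraft overdue for inspection 0 ≤ 1 → met
6. battery cycle review 40 days ago vs limit 45 → met
7. flight-log audit 199 days ago vs limit 180 → not met
8. insurance policy review 33 days ago vs limit 30 → not met
Not met: 3, 7, 8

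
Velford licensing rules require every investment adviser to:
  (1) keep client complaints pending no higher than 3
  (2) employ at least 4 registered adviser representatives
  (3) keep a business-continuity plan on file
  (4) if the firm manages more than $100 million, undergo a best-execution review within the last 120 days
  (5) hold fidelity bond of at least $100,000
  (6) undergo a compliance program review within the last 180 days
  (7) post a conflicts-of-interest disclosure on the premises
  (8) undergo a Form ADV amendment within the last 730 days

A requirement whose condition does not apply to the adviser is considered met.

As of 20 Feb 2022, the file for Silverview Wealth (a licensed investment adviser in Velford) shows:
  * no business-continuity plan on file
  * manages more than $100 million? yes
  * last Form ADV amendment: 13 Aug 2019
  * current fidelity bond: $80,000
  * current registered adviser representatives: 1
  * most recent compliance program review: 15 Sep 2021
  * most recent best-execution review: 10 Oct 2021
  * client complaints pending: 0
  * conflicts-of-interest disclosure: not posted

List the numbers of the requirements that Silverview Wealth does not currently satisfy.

2, 3, 4, 5, 7, 8

1. client complaints pending 0 ≤ 3 → met
2. registered adviser representatives 1 < 4 → not met
3. business-continuity plan absent → not met
4. condition 'manages more than $100 million' holds; best-execution review 133 days ago vs limit 120 → not met
5. fidelity bond $80,000 < $100,000 → not met
6. compliance program review 158 days ago vs limit 180 → met
7. conflicts-of-interest disclosure absent → not met
8. Form ADV amendment 922 days ago vs limit 730 → not met
Not met: 2, 3, 4, 5, 7, 8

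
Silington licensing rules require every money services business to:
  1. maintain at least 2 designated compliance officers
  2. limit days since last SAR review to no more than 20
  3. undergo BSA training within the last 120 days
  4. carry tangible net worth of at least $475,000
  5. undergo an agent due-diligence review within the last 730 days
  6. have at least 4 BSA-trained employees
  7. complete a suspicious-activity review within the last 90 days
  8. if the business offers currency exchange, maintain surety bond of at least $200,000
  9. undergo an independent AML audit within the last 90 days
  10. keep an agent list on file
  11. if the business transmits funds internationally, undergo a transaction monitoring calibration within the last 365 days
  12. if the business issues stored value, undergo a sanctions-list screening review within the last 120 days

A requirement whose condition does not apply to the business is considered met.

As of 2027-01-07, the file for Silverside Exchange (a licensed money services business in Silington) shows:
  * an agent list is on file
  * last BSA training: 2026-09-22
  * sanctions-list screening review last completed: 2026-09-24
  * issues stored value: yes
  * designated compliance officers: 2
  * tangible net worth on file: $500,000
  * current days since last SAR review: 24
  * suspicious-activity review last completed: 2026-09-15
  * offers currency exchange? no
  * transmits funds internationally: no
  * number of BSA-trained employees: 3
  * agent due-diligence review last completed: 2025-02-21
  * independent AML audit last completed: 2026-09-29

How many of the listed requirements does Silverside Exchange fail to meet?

1. designated compliance officers 2 ≥ 2 → met
2. days since last SAR review 24 > 20 → not met
3. BSA training 107 days ago vs limit 120 → met
4. tangible net worth $500,000 ≥ $475,000 → met
5. agent due-diligence review 685 days ago vs limit 730 → met
6. BSA-trained employees 3 < 4 → not met
7. suspicious-activity review 114 days ago vs limit 90 → not met
8. condition 'offers currency exchange' does not hold → requirement n/a → met
9. independent AML audit 100 days ago vs limit 90 → not met
10. agent list present → met
11. condition 'transmits funds internationally' does not hold → requirement n/a → met
12. condition 'issues stored value' holds; sanctions-list screening review 105 days ago vs limit 120 → met
Not met: 4 of 12

4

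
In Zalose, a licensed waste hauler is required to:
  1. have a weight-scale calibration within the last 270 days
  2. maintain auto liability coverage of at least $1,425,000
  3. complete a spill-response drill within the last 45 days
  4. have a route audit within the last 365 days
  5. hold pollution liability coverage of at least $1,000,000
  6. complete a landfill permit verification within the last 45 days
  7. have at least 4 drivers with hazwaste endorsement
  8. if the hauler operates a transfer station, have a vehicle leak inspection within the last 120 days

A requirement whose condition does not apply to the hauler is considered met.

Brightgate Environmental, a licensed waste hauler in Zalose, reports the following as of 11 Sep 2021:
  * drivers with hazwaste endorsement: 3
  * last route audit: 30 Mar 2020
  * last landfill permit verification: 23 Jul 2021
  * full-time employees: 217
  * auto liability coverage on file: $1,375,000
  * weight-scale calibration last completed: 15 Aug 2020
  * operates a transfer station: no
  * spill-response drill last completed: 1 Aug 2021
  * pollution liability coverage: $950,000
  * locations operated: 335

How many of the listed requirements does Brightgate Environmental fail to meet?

6

1. weight-scale calibration 392 days ago vs limit 270 → not met
2. auto liability coverage $1,375,000 < $1,425,000 → not met
3. spill-response drill 41 days ago vs limit 45 → met
4. route audit 530 days ago vs limit 365 → not met
5. pollution liability coverage $950,000 < $1,000,000 → not met
6. landfill permit verification 50 days ago vs limit 45 → not met
7. drivers with hazwaste endorsement 3 < 4 → not met
8. condition 'operates a transfer station' does not hold → requirement n/a → met
Not met: 6 of 8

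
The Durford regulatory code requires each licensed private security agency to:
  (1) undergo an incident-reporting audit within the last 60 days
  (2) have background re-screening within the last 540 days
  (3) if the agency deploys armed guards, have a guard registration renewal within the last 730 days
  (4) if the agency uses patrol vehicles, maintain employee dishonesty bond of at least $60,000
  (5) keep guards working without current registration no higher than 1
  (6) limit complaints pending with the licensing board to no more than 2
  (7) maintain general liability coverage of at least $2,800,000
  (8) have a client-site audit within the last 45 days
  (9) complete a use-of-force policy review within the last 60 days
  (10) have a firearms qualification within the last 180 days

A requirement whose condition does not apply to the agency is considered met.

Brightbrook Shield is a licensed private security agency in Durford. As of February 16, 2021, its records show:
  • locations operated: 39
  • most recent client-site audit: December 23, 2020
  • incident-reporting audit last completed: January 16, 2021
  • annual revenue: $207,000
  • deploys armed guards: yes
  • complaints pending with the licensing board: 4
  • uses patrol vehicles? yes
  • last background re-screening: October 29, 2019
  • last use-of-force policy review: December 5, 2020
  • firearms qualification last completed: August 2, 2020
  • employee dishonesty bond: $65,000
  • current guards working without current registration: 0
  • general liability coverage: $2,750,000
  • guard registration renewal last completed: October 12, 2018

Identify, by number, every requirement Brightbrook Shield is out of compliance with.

1. incident-reporting audit 31 days ago vs limit 60 → met
2. background re-screening 476 days ago vs limit 540 → met
3. condition 'deploys armed guards' holds; guard registration renewal 858 days ago vs limit 730 → not met
4. condition 'uses patrol vehicles' holds; employee dishonesty bond $65,000 ≥ $60,000 → met
5. guards working without current registration 0 ≤ 1 → met
6. complaints pending with the licensing board 4 > 2 → not met
7. general liability coverage $2,750,000 < $2,800,000 → not met
8. client-site audit 55 days ago vs limit 45 → not met
9. use-of-force policy review 73 days ago vs limit 60 → not met
10. firearms qualification 198 days ago vs limit 180 → not met
Not met: 3, 6, 7, 8, 9, 10

3, 6, 7, 8, 9, 10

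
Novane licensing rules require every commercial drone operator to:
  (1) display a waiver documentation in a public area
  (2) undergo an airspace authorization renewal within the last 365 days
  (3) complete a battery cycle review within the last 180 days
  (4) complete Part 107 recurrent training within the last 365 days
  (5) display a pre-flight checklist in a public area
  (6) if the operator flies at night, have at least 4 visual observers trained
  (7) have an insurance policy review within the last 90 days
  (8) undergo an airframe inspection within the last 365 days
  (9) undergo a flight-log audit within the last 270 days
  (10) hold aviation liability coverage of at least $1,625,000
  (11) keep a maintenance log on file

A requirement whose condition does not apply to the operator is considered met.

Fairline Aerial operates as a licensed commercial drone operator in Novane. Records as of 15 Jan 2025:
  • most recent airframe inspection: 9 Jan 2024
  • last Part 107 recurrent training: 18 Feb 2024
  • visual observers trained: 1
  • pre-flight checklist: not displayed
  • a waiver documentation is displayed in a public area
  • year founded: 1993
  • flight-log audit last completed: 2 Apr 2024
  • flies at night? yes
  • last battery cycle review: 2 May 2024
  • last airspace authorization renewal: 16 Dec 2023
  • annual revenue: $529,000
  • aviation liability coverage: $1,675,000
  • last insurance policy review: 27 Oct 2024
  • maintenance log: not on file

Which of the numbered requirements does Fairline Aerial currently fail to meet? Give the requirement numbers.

1. waiver documentation present → met
2. airspace authorization renewal 396 days ago vs limit 365 → not met
3. battery cycle review 258 days ago vs limit 180 → not met
4. Part 107 recurrent training 332 days ago vs limit 365 → met
5. pre-flight checklist absent → not met
6. condition 'flies at night' holds; visual observers trained 1 < 4 → not met
7. insurance policy review 80 days ago vs limit 90 → met
8. airframe inspection 372 days ago vs limit 365 → not met
9. flight-log audit 288 days ago vs limit 270 → not met
10. aviation liability coverage $1,675,000 ≥ $1,625,000 → met
11. maintenance log absent → not met
Not met: 2, 3, 5, 6, 8, 9, 11

2, 3, 5, 6, 8, 9, 11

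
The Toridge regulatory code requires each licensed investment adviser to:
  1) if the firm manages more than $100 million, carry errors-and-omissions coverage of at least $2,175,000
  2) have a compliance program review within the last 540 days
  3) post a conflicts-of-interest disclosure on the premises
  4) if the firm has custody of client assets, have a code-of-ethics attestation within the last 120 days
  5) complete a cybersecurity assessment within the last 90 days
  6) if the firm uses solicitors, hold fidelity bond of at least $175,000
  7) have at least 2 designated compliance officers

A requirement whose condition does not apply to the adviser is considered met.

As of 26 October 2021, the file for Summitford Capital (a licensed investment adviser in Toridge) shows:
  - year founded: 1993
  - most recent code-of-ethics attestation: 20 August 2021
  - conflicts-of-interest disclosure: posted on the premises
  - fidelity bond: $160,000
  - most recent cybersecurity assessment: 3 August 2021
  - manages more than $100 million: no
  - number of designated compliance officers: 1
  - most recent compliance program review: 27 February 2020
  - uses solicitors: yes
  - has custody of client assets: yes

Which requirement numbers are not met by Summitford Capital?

2, 6, 7

1. condition 'manages more than $100 million' does not hold → requirement n/a → met
2. compliance program review 607 days ago vs limit 540 → not met
3. conflicts-of-interest disclosure present → met
4. condition 'has custody of client assets' holds; code-of-ethics attestation 67 days ago vs limit 120 → met
5. cybersecurity assessment 84 days ago vs limit 90 → met
6. condition 'uses solicitors' holds; fidelity bond $160,000 < $175,000 → not met
7. designated compliance officers 1 < 2 → not met
Not met: 2, 6, 7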